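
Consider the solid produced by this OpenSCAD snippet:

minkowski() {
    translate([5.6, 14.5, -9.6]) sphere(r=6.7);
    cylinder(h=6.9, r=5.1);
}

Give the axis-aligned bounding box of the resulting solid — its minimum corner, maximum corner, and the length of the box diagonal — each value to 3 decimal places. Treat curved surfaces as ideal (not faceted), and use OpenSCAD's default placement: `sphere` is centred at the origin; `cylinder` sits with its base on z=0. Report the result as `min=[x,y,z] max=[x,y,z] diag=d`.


min=[-6.200,2.700,-16.300] max=[17.400,26.300,4.000] diag=39.064

A = translate([5.6, 14.5, -9.6]) sphere(r=6.7) → bbox [-1.1,7.8,-16.3] .. [12.3,21.2,-2.9]
B = cylinder(h=6.9, r=5.1) → bbox [-5.1,-5.1,0] .. [5.1,5.1,6.9]
lo = A.lo+B.lo = [-1.1-5.1, 7.8-5.1, -16.3+0] = [-6.200,2.700,-16.300]
hi = A.hi+B.hi = [12.3+5.1, 21.2+5.1, -2.9+6.9] = [17.400,26.300,4.000]
diag = √(23.6²+23.6²+20.3²) = √1526.01 = 39.064


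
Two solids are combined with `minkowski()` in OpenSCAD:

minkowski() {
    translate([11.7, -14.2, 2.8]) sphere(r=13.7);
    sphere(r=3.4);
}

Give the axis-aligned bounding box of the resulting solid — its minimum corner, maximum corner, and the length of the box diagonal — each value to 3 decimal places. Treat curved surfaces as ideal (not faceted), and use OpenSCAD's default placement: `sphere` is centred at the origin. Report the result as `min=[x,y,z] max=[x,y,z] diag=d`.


min=[-5.400,-31.300,-14.300] max=[28.800,2.900,19.900] diag=59.236

A = translate([11.7, -14.2, 2.8]) sphere(r=13.7) → bbox [-2,-27.9,-10.9] .. [25.4,-0.5,16.5]
B = sphere(r=3.4) → bbox [-3.4,-3.4,-3.4] .. [3.4,3.4,3.4]
lo = A.lo+B.lo = [-2-3.4, -27.9-3.4, -10.9-3.4] = [-5.400,-31.300,-14.300]
hi = A.hi+B.hi = [25.4+3.4, -0.5+3.4, 16.5+3.4] = [28.800,2.900,19.900]
diag = √(34.2²+34.2²+34.2²) = √3508.92 = 59.236


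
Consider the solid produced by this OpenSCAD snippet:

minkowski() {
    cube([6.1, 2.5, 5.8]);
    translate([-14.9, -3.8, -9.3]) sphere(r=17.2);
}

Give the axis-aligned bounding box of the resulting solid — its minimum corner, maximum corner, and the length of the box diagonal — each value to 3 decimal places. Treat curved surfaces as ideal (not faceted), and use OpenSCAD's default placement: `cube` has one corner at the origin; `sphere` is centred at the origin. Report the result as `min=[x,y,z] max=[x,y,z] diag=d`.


min=[-32.100,-21.000,-26.500] max=[8.400,15.900,13.700] diag=67.955

A = translate([-14.9, -3.8, -9.3]) sphere(r=17.2) → bbox [-32.1,-21,-26.5] .. [2.3,13.4,7.9]
B = cube([6.1, 2.5, 5.8]) → bbox [0,0,0] .. [6.1,2.5,5.8]
lo = A.lo+B.lo = [-32.1+0, -21+0, -26.5+0] = [-32.100,-21.000,-26.500]
hi = A.hi+B.hi = [2.3+6.1, 13.4+2.5, 7.9+5.8] = [8.400,15.900,13.700]
diag = √(40.5²+36.9²+40.2²) = √4617.9 = 67.955


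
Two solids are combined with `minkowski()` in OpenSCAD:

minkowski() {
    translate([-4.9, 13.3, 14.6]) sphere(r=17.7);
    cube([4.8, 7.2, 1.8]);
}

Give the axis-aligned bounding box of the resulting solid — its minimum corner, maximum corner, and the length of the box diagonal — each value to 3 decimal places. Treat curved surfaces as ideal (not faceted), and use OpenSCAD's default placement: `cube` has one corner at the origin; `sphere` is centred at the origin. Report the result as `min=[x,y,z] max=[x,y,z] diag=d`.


min=[-22.600,-4.400,-3.100] max=[17.600,38.200,34.100] diag=69.388

A = translate([-4.9, 13.3, 14.6]) sphere(r=17.7) → bbox [-22.6,-4.4,-3.1] .. [12.8,31,32.3]
B = cube([4.8, 7.2, 1.8]) → bbox [0,0,0] .. [4.8,7.2,1.8]
lo = A.lo+B.lo = [-22.6+0, -4.4+0, -3.1+0] = [-22.600,-4.400,-3.100]
hi = A.hi+B.hi = [12.8+4.8, 31+7.2, 32.3+1.8] = [17.600,38.200,34.100]
diag = √(40.2²+42.6²+37.2²) = √4814.64 = 69.388


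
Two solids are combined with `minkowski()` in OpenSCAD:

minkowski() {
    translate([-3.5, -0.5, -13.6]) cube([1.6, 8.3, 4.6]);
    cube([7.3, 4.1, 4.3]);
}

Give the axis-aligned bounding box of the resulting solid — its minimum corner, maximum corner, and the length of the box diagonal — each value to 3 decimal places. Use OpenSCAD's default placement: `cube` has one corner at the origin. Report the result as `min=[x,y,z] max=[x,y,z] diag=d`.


A = translate([-3.5, -0.5, -13.6]) cube([1.6, 8.3, 4.6]) → bbox [-3.5,-0.5,-13.6] .. [-1.9,7.8,-9]
B = cube([7.3, 4.1, 4.3]) → bbox [0,0,0] .. [7.3,4.1,4.3]
lo = A.lo+B.lo = [-3.5+0, -0.5+0, -13.6+0] = [-3.500,-0.500,-13.600]
hi = A.hi+B.hi = [-1.9+7.3, 7.8+4.1, -9+4.3] = [5.400,11.900,-4.700]
diag = √(8.9²+12.4²+8.9²) = √312.18 = 17.669

min=[-3.500,-0.500,-13.600] max=[5.400,11.900,-4.700] diag=17.669


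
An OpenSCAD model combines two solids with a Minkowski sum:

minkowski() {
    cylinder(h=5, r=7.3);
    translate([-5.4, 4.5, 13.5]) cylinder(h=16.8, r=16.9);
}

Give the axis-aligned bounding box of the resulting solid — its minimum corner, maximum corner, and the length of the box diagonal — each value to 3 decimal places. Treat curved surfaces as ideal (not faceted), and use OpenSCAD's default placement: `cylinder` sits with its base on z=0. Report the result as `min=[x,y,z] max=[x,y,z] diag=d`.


A = translate([-5.4, 4.5, 13.5]) cylinder(h=16.8, r=16.9) → bbox [-22.3,-12.4,13.5] .. [11.5,21.4,30.3]
B = cylinder(h=5, r=7.3) → bbox [-7.3,-7.3,0] .. [7.3,7.3,5]
lo = A.lo+B.lo = [-22.3-7.3, -12.4-7.3, 13.5+0] = [-29.600,-19.700,13.500]
hi = A.hi+B.hi = [11.5+7.3, 21.4+7.3, 30.3+5] = [18.800,28.700,35.300]
diag = √(48.4²+48.4²+21.8²) = √5160.36 = 71.836

min=[-29.600,-19.700,13.500] max=[18.800,28.700,35.300] diag=71.836


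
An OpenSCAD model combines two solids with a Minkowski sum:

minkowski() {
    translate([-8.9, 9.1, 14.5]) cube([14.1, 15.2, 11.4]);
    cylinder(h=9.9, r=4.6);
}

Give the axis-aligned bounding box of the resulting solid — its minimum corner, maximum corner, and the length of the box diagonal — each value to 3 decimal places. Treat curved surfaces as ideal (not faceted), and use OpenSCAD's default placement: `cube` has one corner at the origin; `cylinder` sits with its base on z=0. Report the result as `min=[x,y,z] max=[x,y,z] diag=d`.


A = translate([-8.9, 9.1, 14.5]) cube([14.1, 15.2, 11.4]) → bbox [-8.9,9.1,14.5] .. [5.2,24.3,25.9]
B = cylinder(h=9.9, r=4.6) → bbox [-4.6,-4.6,0] .. [4.6,4.6,9.9]
lo = A.lo+B.lo = [-8.9-4.6, 9.1-4.6, 14.5+0] = [-13.500,4.500,14.500]
hi = A.hi+B.hi = [5.2+4.6, 24.3+4.6, 25.9+9.9] = [9.800,28.900,35.800]
diag = √(23.3²+24.4²+21.3²) = √1591.94 = 39.899

min=[-13.500,4.500,14.500] max=[9.800,28.900,35.800] diag=39.899


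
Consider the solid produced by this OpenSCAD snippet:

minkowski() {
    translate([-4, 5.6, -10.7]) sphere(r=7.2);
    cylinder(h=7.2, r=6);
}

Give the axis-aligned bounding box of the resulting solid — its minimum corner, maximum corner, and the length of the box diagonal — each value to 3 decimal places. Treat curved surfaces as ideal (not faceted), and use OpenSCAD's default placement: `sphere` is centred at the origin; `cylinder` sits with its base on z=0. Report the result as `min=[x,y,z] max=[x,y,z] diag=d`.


min=[-17.200,-7.600,-17.900] max=[9.200,18.800,3.700] diag=43.133

A = translate([-4, 5.6, -10.7]) sphere(r=7.2) → bbox [-11.2,-1.6,-17.9] .. [3.2,12.8,-3.5]
B = cylinder(h=7.2, r=6) → bbox [-6,-6,0] .. [6,6,7.2]
lo = A.lo+B.lo = [-11.2-6, -1.6-6, -17.9+0] = [-17.200,-7.600,-17.900]
hi = A.hi+B.hi = [3.2+6, 12.8+6, -3.5+7.2] = [9.200,18.800,3.700]
diag = √(26.4²+26.4²+21.6²) = √1860.48 = 43.133


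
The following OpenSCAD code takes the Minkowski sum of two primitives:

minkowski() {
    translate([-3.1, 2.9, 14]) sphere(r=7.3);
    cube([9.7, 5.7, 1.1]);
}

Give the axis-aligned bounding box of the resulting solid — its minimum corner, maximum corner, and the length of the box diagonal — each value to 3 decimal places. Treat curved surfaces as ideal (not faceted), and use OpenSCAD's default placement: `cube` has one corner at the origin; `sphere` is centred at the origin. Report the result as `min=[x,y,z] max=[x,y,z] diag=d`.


min=[-10.400,-4.400,6.700] max=[13.900,15.900,22.400] diag=35.342

A = translate([-3.1, 2.9, 14]) sphere(r=7.3) → bbox [-10.4,-4.4,6.7] .. [4.2,10.2,21.3]
B = cube([9.7, 5.7, 1.1]) → bbox [0,0,0] .. [9.7,5.7,1.1]
lo = A.lo+B.lo = [-10.4+0, -4.4+0, 6.7+0] = [-10.400,-4.400,6.700]
hi = A.hi+B.hi = [4.2+9.7, 10.2+5.7, 21.3+1.1] = [13.900,15.900,22.400]
diag = √(24.3²+20.3²+15.7²) = √1249.07 = 35.342


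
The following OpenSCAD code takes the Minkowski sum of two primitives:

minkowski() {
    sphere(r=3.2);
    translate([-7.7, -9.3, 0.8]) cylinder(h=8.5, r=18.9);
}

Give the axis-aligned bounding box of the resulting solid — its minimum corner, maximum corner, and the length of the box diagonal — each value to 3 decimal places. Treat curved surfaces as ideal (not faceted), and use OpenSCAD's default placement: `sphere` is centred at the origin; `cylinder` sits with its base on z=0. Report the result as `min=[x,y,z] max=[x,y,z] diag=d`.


min=[-29.800,-31.400,-2.400] max=[14.400,12.800,12.500] diag=64.260

A = translate([-7.7, -9.3, 0.8]) cylinder(h=8.5, r=18.9) → bbox [-26.6,-28.2,0.8] .. [11.2,9.6,9.3]
B = sphere(r=3.2) → bbox [-3.2,-3.2,-3.2] .. [3.2,3.2,3.2]
lo = A.lo+B.lo = [-26.6-3.2, -28.2-3.2, 0.8-3.2] = [-29.800,-31.400,-2.400]
hi = A.hi+B.hi = [11.2+3.2, 9.6+3.2, 9.3+3.2] = [14.400,12.800,12.500]
diag = √(44.2²+44.2²+14.9²) = √4129.29 = 64.260


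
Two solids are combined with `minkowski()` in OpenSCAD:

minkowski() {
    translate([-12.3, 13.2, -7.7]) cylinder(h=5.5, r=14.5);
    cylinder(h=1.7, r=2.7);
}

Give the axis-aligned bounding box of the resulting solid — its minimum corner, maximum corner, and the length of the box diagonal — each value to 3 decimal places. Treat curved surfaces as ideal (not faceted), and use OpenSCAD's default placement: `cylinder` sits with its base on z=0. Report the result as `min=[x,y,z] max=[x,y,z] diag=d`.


A = translate([-12.3, 13.2, -7.7]) cylinder(h=5.5, r=14.5) → bbox [-26.8,-1.3,-7.7] .. [2.2,27.7,-2.2]
B = cylinder(h=1.7, r=2.7) → bbox [-2.7,-2.7,0] .. [2.7,2.7,1.7]
lo = A.lo+B.lo = [-26.8-2.7, -1.3-2.7, -7.7+0] = [-29.500,-4.000,-7.700]
hi = A.hi+B.hi = [2.2+2.7, 27.7+2.7, -2.2+1.7] = [4.900,30.400,-0.500]
diag = √(34.4²+34.4²+7.2²) = √2418.56 = 49.179

min=[-29.500,-4.000,-7.700] max=[4.900,30.400,-0.500] diag=49.179


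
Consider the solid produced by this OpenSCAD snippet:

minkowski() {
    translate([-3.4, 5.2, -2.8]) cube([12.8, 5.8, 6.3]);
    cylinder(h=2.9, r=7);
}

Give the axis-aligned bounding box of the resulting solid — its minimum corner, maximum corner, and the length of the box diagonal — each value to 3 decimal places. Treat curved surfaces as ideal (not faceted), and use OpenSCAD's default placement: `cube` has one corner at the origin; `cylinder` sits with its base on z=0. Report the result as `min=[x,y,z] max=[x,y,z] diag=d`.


min=[-10.400,-1.800,-2.800] max=[16.400,18.000,6.400] diag=34.568

A = translate([-3.4, 5.2, -2.8]) cube([12.8, 5.8, 6.3]) → bbox [-3.4,5.2,-2.8] .. [9.4,11,3.5]
B = cylinder(h=2.9, r=7) → bbox [-7,-7,0] .. [7,7,2.9]
lo = A.lo+B.lo = [-3.4-7, 5.2-7, -2.8+0] = [-10.400,-1.800,-2.800]
hi = A.hi+B.hi = [9.4+7, 11+7, 3.5+2.9] = [16.400,18.000,6.400]
diag = √(26.8²+19.8²+9.2²) = √1194.92 = 34.568


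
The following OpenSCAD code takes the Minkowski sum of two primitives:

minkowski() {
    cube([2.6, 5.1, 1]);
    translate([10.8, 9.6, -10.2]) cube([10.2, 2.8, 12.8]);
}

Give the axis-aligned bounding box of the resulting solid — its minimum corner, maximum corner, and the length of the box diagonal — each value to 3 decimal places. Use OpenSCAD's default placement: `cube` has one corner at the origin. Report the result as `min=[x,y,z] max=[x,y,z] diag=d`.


min=[10.800,9.600,-10.200] max=[23.600,17.500,3.600] diag=20.413

A = translate([10.8, 9.6, -10.2]) cube([10.2, 2.8, 12.8]) → bbox [10.8,9.6,-10.2] .. [21,12.4,2.6]
B = cube([2.6, 5.1, 1]) → bbox [0,0,0] .. [2.6,5.1,1]
lo = A.lo+B.lo = [10.8+0, 9.6+0, -10.2+0] = [10.800,9.600,-10.200]
hi = A.hi+B.hi = [21+2.6, 12.4+5.1, 2.6+1] = [23.600,17.500,3.600]
diag = √(12.8²+7.9²+13.8²) = √416.69 = 20.413


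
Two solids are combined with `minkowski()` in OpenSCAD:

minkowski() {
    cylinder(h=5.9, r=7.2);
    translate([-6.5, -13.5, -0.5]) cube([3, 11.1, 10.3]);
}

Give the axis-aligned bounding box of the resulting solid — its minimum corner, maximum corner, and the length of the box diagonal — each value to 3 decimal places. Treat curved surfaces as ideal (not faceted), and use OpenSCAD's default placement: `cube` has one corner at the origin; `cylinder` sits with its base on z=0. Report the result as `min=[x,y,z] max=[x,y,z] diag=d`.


min=[-13.700,-20.700,-0.500] max=[3.700,4.800,15.700] diag=34.863

A = translate([-6.5, -13.5, -0.5]) cube([3, 11.1, 10.3]) → bbox [-6.5,-13.5,-0.5] .. [-3.5,-2.4,9.8]
B = cylinder(h=5.9, r=7.2) → bbox [-7.2,-7.2,0] .. [7.2,7.2,5.9]
lo = A.lo+B.lo = [-6.5-7.2, -13.5-7.2, -0.5+0] = [-13.700,-20.700,-0.500]
hi = A.hi+B.hi = [-3.5+7.2, -2.4+7.2, 9.8+5.9] = [3.700,4.800,15.700]
diag = √(17.4²+25.5²+16.2²) = √1215.45 = 34.863


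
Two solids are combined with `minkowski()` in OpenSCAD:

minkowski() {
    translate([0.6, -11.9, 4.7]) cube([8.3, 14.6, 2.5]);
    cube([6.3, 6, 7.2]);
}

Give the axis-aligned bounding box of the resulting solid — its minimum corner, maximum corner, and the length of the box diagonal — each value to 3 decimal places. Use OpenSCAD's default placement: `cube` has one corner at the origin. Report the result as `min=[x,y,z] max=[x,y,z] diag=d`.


min=[0.600,-11.900,4.700] max=[15.200,8.700,14.400] diag=27.048

A = translate([0.6, -11.9, 4.7]) cube([8.3, 14.6, 2.5]) → bbox [0.6,-11.9,4.7] .. [8.9,2.7,7.2]
B = cube([6.3, 6, 7.2]) → bbox [0,0,0] .. [6.3,6,7.2]
lo = A.lo+B.lo = [0.6+0, -11.9+0, 4.7+0] = [0.600,-11.900,4.700]
hi = A.hi+B.hi = [8.9+6.3, 2.7+6, 7.2+7.2] = [15.200,8.700,14.400]
diag = √(14.6²+20.6²+9.7²) = √731.61 = 27.048


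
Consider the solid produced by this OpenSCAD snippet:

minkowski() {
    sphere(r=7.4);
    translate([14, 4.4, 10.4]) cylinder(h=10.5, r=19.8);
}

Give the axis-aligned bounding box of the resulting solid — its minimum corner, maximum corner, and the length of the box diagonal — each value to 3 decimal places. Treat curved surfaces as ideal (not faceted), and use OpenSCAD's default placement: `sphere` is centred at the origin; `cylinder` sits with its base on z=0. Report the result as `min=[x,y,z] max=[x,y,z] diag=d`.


A = translate([14, 4.4, 10.4]) cylinder(h=10.5, r=19.8) → bbox [-5.8,-15.4,10.4] .. [33.8,24.2,20.9]
B = sphere(r=7.4) → bbox [-7.4,-7.4,-7.4] .. [7.4,7.4,7.4]
lo = A.lo+B.lo = [-5.8-7.4, -15.4-7.4, 10.4-7.4] = [-13.200,-22.800,3.000]
hi = A.hi+B.hi = [33.8+7.4, 24.2+7.4, 20.9+7.4] = [41.200,31.600,28.300]
diag = √(54.4²+54.4²+25.3²) = √6558.81 = 80.986

min=[-13.200,-22.800,3.000] max=[41.200,31.600,28.300] diag=80.986


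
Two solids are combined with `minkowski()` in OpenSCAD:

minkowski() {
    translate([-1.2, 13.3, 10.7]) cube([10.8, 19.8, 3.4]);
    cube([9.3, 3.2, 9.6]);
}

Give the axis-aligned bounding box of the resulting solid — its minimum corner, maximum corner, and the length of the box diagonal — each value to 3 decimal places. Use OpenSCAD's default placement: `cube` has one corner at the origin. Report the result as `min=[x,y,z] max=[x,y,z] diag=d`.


min=[-1.200,13.300,10.700] max=[18.900,36.300,23.700] diag=33.197

A = translate([-1.2, 13.3, 10.7]) cube([10.8, 19.8, 3.4]) → bbox [-1.2,13.3,10.7] .. [9.6,33.1,14.1]
B = cube([9.3, 3.2, 9.6]) → bbox [0,0,0] .. [9.3,3.2,9.6]
lo = A.lo+B.lo = [-1.2+0, 13.3+0, 10.7+0] = [-1.200,13.300,10.700]
hi = A.hi+B.hi = [9.6+9.3, 33.1+3.2, 14.1+9.6] = [18.900,36.300,23.700]
diag = √(20.1²+23²+13²) = √1102.01 = 33.197


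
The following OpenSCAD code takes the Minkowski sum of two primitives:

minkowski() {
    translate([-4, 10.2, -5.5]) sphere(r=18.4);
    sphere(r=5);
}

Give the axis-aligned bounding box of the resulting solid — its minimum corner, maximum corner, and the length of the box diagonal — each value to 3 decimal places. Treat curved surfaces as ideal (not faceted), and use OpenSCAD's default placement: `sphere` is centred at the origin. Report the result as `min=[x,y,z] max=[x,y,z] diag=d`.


min=[-27.400,-13.200,-28.900] max=[19.400,33.600,17.900] diag=81.060

A = translate([-4, 10.2, -5.5]) sphere(r=18.4) → bbox [-22.4,-8.2,-23.9] .. [14.4,28.6,12.9]
B = sphere(r=5) → bbox [-5,-5,-5] .. [5,5,5]
lo = A.lo+B.lo = [-22.4-5, -8.2-5, -23.9-5] = [-27.400,-13.200,-28.900]
hi = A.hi+B.hi = [14.4+5, 28.6+5, 12.9+5] = [19.400,33.600,17.900]
diag = √(46.8²+46.8²+46.8²) = √6570.72 = 81.060


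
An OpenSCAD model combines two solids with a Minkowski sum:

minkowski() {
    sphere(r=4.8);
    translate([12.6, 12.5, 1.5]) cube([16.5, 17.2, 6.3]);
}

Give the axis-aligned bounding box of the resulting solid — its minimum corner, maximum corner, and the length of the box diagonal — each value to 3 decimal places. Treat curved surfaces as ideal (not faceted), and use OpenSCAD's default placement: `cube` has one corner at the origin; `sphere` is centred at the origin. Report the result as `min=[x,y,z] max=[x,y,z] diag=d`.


min=[7.800,7.700,-3.300] max=[33.900,34.500,12.600] diag=40.648

A = translate([12.6, 12.5, 1.5]) cube([16.5, 17.2, 6.3]) → bbox [12.6,12.5,1.5] .. [29.1,29.7,7.8]
B = sphere(r=4.8) → bbox [-4.8,-4.8,-4.8] .. [4.8,4.8,4.8]
lo = A.lo+B.lo = [12.6-4.8, 12.5-4.8, 1.5-4.8] = [7.800,7.700,-3.300]
hi = A.hi+B.hi = [29.1+4.8, 29.7+4.8, 7.8+4.8] = [33.900,34.500,12.600]
diag = √(26.1²+26.8²+15.9²) = √1652.26 = 40.648


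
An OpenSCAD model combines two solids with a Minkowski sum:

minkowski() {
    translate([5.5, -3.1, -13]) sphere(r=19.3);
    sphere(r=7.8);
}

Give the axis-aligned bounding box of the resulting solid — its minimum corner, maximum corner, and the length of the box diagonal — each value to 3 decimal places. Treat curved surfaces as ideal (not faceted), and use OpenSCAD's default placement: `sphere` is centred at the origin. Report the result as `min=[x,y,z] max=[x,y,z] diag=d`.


min=[-21.600,-30.200,-40.100] max=[32.600,24.000,14.100] diag=93.877

A = translate([5.5, -3.1, -13]) sphere(r=19.3) → bbox [-13.8,-22.4,-32.3] .. [24.8,16.2,6.3]
B = sphere(r=7.8) → bbox [-7.8,-7.8,-7.8] .. [7.8,7.8,7.8]
lo = A.lo+B.lo = [-13.8-7.8, -22.4-7.8, -32.3-7.8] = [-21.600,-30.200,-40.100]
hi = A.hi+B.hi = [24.8+7.8, 16.2+7.8, 6.3+7.8] = [32.600,24.000,14.100]
diag = √(54.2²+54.2²+54.2²) = √8812.92 = 93.877


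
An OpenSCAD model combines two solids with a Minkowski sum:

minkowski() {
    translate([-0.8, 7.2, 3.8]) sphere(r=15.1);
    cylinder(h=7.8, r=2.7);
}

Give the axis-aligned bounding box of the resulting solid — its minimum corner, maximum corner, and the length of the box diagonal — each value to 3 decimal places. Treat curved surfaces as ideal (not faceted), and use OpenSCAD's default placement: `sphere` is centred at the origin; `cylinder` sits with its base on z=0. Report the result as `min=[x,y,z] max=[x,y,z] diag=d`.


min=[-18.600,-10.600,-11.300] max=[17.000,25.000,26.700] diag=63.077

A = translate([-0.8, 7.2, 3.8]) sphere(r=15.1) → bbox [-15.9,-7.9,-11.3] .. [14.3,22.3,18.9]
B = cylinder(h=7.8, r=2.7) → bbox [-2.7,-2.7,0] .. [2.7,2.7,7.8]
lo = A.lo+B.lo = [-15.9-2.7, -7.9-2.7, -11.3+0] = [-18.600,-10.600,-11.300]
hi = A.hi+B.hi = [14.3+2.7, 22.3+2.7, 18.9+7.8] = [17.000,25.000,26.700]
diag = √(35.6²+35.6²+38²) = √3978.72 = 63.077


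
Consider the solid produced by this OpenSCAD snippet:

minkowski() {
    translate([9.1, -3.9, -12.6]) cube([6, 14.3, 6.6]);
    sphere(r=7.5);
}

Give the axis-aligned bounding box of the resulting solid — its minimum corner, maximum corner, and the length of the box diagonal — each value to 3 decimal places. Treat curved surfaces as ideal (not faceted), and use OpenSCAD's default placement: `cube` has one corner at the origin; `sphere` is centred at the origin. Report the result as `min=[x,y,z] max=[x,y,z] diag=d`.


min=[1.600,-11.400,-20.100] max=[22.600,17.900,1.500] diag=42.024

A = translate([9.1, -3.9, -12.6]) cube([6, 14.3, 6.6]) → bbox [9.1,-3.9,-12.6] .. [15.1,10.4,-6]
B = sphere(r=7.5) → bbox [-7.5,-7.5,-7.5] .. [7.5,7.5,7.5]
lo = A.lo+B.lo = [9.1-7.5, -3.9-7.5, -12.6-7.5] = [1.600,-11.400,-20.100]
hi = A.hi+B.hi = [15.1+7.5, 10.4+7.5, -6+7.5] = [22.600,17.900,1.500]
diag = √(21²+29.3²+21.6²) = √1766.05 = 42.024


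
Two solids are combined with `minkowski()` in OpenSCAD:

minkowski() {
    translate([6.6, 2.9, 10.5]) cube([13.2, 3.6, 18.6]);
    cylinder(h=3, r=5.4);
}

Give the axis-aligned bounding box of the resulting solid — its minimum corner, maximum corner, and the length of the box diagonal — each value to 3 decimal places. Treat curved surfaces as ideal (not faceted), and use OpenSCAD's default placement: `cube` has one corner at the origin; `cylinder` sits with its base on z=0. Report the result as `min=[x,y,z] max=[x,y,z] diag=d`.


min=[1.200,-2.500,10.500] max=[25.200,11.900,32.100] diag=35.354

A = translate([6.6, 2.9, 10.5]) cube([13.2, 3.6, 18.6]) → bbox [6.6,2.9,10.5] .. [19.8,6.5,29.1]
B = cylinder(h=3, r=5.4) → bbox [-5.4,-5.4,0] .. [5.4,5.4,3]
lo = A.lo+B.lo = [6.6-5.4, 2.9-5.4, 10.5+0] = [1.200,-2.500,10.500]
hi = A.hi+B.hi = [19.8+5.4, 6.5+5.4, 29.1+3] = [25.200,11.900,32.100]
diag = √(24²+14.4²+21.6²) = √1249.92 = 35.354


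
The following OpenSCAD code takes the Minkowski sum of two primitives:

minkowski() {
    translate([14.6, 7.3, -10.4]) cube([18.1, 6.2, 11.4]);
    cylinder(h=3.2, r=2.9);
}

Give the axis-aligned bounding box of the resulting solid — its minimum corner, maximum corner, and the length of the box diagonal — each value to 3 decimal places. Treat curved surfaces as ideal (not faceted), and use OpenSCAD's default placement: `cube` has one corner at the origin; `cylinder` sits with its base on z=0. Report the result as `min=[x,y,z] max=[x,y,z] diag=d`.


min=[11.700,4.400,-10.400] max=[35.600,16.400,4.200] diag=30.469

A = translate([14.6, 7.3, -10.4]) cube([18.1, 6.2, 11.4]) → bbox [14.6,7.3,-10.4] .. [32.7,13.5,1]
B = cylinder(h=3.2, r=2.9) → bbox [-2.9,-2.9,0] .. [2.9,2.9,3.2]
lo = A.lo+B.lo = [14.6-2.9, 7.3-2.9, -10.4+0] = [11.700,4.400,-10.400]
hi = A.hi+B.hi = [32.7+2.9, 13.5+2.9, 1+3.2] = [35.600,16.400,4.200]
diag = √(23.9²+12²+14.6²) = √928.37 = 30.469


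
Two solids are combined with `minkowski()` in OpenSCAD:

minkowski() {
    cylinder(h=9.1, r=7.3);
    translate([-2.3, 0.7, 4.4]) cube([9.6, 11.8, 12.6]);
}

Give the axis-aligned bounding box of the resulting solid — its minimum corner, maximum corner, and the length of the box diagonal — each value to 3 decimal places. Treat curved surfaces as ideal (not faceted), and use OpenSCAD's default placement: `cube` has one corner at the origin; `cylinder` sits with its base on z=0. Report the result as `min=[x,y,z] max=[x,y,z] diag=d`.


min=[-9.600,-6.600,4.400] max=[14.600,19.800,26.100] diag=41.875

A = translate([-2.3, 0.7, 4.4]) cube([9.6, 11.8, 12.6]) → bbox [-2.3,0.7,4.4] .. [7.3,12.5,17]
B = cylinder(h=9.1, r=7.3) → bbox [-7.3,-7.3,0] .. [7.3,7.3,9.1]
lo = A.lo+B.lo = [-2.3-7.3, 0.7-7.3, 4.4+0] = [-9.600,-6.600,4.400]
hi = A.hi+B.hi = [7.3+7.3, 12.5+7.3, 17+9.1] = [14.600,19.800,26.100]
diag = √(24.2²+26.4²+21.7²) = √1753.49 = 41.875


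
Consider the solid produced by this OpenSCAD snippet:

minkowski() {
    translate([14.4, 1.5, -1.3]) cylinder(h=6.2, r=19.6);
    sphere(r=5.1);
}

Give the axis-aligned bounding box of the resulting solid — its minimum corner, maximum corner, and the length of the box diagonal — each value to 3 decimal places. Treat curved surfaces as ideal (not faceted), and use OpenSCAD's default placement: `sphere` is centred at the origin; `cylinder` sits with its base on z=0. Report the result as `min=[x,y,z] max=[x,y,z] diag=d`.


min=[-10.300,-23.200,-6.400] max=[39.100,26.200,10.000] diag=71.761

A = translate([14.4, 1.5, -1.3]) cylinder(h=6.2, r=19.6) → bbox [-5.2,-18.1,-1.3] .. [34,21.1,4.9]
B = sphere(r=5.1) → bbox [-5.1,-5.1,-5.1] .. [5.1,5.1,5.1]
lo = A.lo+B.lo = [-5.2-5.1, -18.1-5.1, -1.3-5.1] = [-10.300,-23.200,-6.400]
hi = A.hi+B.hi = [34+5.1, 21.1+5.1, 4.9+5.1] = [39.100,26.200,10.000]
diag = √(49.4²+49.4²+16.4²) = √5149.68 = 71.761


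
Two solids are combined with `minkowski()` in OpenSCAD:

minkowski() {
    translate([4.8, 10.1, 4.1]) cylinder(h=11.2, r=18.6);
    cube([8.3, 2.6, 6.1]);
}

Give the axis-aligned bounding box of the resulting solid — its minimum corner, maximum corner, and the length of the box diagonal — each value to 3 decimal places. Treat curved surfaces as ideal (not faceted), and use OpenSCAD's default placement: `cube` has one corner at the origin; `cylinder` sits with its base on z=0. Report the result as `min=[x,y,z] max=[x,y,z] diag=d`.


A = translate([4.8, 10.1, 4.1]) cylinder(h=11.2, r=18.6) → bbox [-13.8,-8.5,4.1] .. [23.4,28.7,15.3]
B = cube([8.3, 2.6, 6.1]) → bbox [0,0,0] .. [8.3,2.6,6.1]
lo = A.lo+B.lo = [-13.8+0, -8.5+0, 4.1+0] = [-13.800,-8.500,4.100]
hi = A.hi+B.hi = [23.4+8.3, 28.7+2.6, 15.3+6.1] = [31.700,31.300,21.400]
diag = √(45.5²+39.8²+17.3²) = √3953.58 = 62.877

min=[-13.800,-8.500,4.100] max=[31.700,31.300,21.400] diag=62.877


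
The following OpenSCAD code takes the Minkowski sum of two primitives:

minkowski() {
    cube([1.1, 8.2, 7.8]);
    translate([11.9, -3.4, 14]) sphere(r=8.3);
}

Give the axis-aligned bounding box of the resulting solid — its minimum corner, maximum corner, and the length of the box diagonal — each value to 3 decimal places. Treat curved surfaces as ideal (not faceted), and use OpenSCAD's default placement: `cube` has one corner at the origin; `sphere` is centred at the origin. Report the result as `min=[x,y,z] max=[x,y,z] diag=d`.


min=[3.600,-11.700,5.700] max=[21.300,13.100,30.100] diag=39.034

A = translate([11.9, -3.4, 14]) sphere(r=8.3) → bbox [3.6,-11.7,5.7] .. [20.2,4.9,22.3]
B = cube([1.1, 8.2, 7.8]) → bbox [0,0,0] .. [1.1,8.2,7.8]
lo = A.lo+B.lo = [3.6+0, -11.7+0, 5.7+0] = [3.600,-11.700,5.700]
hi = A.hi+B.hi = [20.2+1.1, 4.9+8.2, 22.3+7.8] = [21.300,13.100,30.100]
diag = √(17.7²+24.8²+24.4²) = √1523.69 = 39.034


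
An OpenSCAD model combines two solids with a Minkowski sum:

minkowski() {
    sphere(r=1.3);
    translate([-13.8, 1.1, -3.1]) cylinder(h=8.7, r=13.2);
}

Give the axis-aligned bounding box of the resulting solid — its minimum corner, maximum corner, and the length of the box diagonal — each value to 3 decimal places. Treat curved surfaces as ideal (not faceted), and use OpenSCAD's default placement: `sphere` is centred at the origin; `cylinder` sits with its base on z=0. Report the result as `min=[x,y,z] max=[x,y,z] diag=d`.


min=[-28.300,-13.400,-4.400] max=[0.700,15.600,6.900] diag=42.540

A = translate([-13.8, 1.1, -3.1]) cylinder(h=8.7, r=13.2) → bbox [-27,-12.1,-3.1] .. [-0.6,14.3,5.6]
B = sphere(r=1.3) → bbox [-1.3,-1.3,-1.3] .. [1.3,1.3,1.3]
lo = A.lo+B.lo = [-27-1.3, -12.1-1.3, -3.1-1.3] = [-28.300,-13.400,-4.400]
hi = A.hi+B.hi = [-0.6+1.3, 14.3+1.3, 5.6+1.3] = [0.700,15.600,6.900]
diag = √(29²+29²+11.3²) = √1809.69 = 42.540


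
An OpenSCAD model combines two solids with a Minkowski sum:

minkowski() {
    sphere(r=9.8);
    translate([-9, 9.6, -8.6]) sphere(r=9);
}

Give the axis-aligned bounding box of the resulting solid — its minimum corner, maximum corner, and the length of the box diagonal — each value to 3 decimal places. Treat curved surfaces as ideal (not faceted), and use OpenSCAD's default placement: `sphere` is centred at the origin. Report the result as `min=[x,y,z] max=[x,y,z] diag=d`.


min=[-27.800,-9.200,-27.400] max=[9.800,28.400,10.200] diag=65.125

A = translate([-9, 9.6, -8.6]) sphere(r=9) → bbox [-18,0.6,-17.6] .. [0,18.6,0.4]
B = sphere(r=9.8) → bbox [-9.8,-9.8,-9.8] .. [9.8,9.8,9.8]
lo = A.lo+B.lo = [-18-9.8, 0.6-9.8, -17.6-9.8] = [-27.800,-9.200,-27.400]
hi = A.hi+B.hi = [0+9.8, 18.6+9.8, 0.4+9.8] = [9.800,28.400,10.200]
diag = √(37.6²+37.6²+37.6²) = √4241.28 = 65.125


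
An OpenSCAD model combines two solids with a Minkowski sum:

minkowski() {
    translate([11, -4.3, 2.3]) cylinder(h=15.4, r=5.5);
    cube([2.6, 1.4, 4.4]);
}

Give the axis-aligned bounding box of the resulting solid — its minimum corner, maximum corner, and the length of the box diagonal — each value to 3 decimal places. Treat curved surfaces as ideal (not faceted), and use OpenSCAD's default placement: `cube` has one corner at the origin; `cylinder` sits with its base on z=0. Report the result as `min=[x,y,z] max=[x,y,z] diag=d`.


min=[5.500,-9.800,2.300] max=[19.100,2.600,22.100] diag=27.033

A = translate([11, -4.3, 2.3]) cylinder(h=15.4, r=5.5) → bbox [5.5,-9.8,2.3] .. [16.5,1.2,17.7]
B = cube([2.6, 1.4, 4.4]) → bbox [0,0,0] .. [2.6,1.4,4.4]
lo = A.lo+B.lo = [5.5+0, -9.8+0, 2.3+0] = [5.500,-9.800,2.300]
hi = A.hi+B.hi = [16.5+2.6, 1.2+1.4, 17.7+4.4] = [19.100,2.600,22.100]
diag = √(13.6²+12.4²+19.8²) = √730.76 = 27.033


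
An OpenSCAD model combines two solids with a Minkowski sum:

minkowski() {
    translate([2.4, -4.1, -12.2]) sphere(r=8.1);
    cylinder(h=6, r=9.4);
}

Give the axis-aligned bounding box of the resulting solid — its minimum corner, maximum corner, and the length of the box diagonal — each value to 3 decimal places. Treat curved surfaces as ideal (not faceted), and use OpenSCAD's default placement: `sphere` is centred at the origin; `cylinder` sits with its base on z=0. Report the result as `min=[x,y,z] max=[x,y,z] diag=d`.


A = translate([2.4, -4.1, -12.2]) sphere(r=8.1) → bbox [-5.7,-12.2,-20.3] .. [10.5,4,-4.1]
B = cylinder(h=6, r=9.4) → bbox [-9.4,-9.4,0] .. [9.4,9.4,6]
lo = A.lo+B.lo = [-5.7-9.4, -12.2-9.4, -20.3+0] = [-15.100,-21.600,-20.300]
hi = A.hi+B.hi = [10.5+9.4, 4+9.4, -4.1+6] = [19.900,13.400,1.900]
diag = √(35²+35²+22.2²) = √2942.84 = 54.248

min=[-15.100,-21.600,-20.300] max=[19.900,13.400,1.900] diag=54.248


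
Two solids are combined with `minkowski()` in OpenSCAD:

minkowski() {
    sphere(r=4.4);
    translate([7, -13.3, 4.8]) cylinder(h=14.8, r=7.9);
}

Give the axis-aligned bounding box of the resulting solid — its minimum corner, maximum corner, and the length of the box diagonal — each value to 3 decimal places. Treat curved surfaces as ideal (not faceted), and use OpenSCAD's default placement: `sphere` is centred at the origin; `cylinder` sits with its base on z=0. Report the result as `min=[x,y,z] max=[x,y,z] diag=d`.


min=[-5.300,-25.600,0.400] max=[19.300,-1.000,24.000] diag=42.039

A = translate([7, -13.3, 4.8]) cylinder(h=14.8, r=7.9) → bbox [-0.9,-21.2,4.8] .. [14.9,-5.4,19.6]
B = sphere(r=4.4) → bbox [-4.4,-4.4,-4.4] .. [4.4,4.4,4.4]
lo = A.lo+B.lo = [-0.9-4.4, -21.2-4.4, 4.8-4.4] = [-5.300,-25.600,0.400]
hi = A.hi+B.hi = [14.9+4.4, -5.4+4.4, 19.6+4.4] = [19.300,-1.000,24.000]
diag = √(24.6²+24.6²+23.6²) = √1767.28 = 42.039


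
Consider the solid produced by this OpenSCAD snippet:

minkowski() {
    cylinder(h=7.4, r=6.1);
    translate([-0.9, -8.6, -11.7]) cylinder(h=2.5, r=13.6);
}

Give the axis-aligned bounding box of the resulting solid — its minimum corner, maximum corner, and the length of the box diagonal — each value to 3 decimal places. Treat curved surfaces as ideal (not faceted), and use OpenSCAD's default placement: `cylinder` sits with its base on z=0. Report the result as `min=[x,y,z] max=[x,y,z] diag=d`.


min=[-20.600,-28.300,-11.700] max=[18.800,11.100,-1.800] diag=56.593

A = translate([-0.9, -8.6, -11.7]) cylinder(h=2.5, r=13.6) → bbox [-14.5,-22.2,-11.7] .. [12.7,5,-9.2]
B = cylinder(h=7.4, r=6.1) → bbox [-6.1,-6.1,0] .. [6.1,6.1,7.4]
lo = A.lo+B.lo = [-14.5-6.1, -22.2-6.1, -11.7+0] = [-20.600,-28.300,-11.700]
hi = A.hi+B.hi = [12.7+6.1, 5+6.1, -9.2+7.4] = [18.800,11.100,-1.800]
diag = √(39.4²+39.4²+9.9²) = √3202.73 = 56.593


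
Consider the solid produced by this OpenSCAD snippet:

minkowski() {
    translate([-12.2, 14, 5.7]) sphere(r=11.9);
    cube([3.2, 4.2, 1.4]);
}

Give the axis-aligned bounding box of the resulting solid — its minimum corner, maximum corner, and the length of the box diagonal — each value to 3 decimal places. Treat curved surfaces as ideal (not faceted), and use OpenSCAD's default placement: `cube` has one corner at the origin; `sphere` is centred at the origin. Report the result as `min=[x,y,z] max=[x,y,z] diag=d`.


min=[-24.100,2.100,-6.200] max=[2.900,30.100,19.000] diag=46.347

A = translate([-12.2, 14, 5.7]) sphere(r=11.9) → bbox [-24.1,2.1,-6.2] .. [-0.3,25.9,17.6]
B = cube([3.2, 4.2, 1.4]) → bbox [0,0,0] .. [3.2,4.2,1.4]
lo = A.lo+B.lo = [-24.1+0, 2.1+0, -6.2+0] = [-24.100,2.100,-6.200]
hi = A.hi+B.hi = [-0.3+3.2, 25.9+4.2, 17.6+1.4] = [2.900,30.100,19.000]
diag = √(27²+28²+25.2²) = √2148.04 = 46.347


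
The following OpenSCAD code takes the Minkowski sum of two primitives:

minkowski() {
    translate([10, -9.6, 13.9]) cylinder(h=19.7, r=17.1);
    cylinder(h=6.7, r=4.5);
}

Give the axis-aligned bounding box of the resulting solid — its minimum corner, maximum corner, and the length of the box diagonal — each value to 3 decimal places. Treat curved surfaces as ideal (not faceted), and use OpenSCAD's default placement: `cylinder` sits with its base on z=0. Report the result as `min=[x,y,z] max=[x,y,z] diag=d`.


A = translate([10, -9.6, 13.9]) cylinder(h=19.7, r=17.1) → bbox [-7.1,-26.7,13.9] .. [27.1,7.5,33.6]
B = cylinder(h=6.7, r=4.5) → bbox [-4.5,-4.5,0] .. [4.5,4.5,6.7]
lo = A.lo+B.lo = [-7.1-4.5, -26.7-4.5, 13.9+0] = [-11.600,-31.200,13.900]
hi = A.hi+B.hi = [27.1+4.5, 7.5+4.5, 33.6+6.7] = [31.600,12.000,40.300]
diag = √(43.2²+43.2²+26.4²) = √4429.44 = 66.554

min=[-11.600,-31.200,13.900] max=[31.600,12.000,40.300] diag=66.554


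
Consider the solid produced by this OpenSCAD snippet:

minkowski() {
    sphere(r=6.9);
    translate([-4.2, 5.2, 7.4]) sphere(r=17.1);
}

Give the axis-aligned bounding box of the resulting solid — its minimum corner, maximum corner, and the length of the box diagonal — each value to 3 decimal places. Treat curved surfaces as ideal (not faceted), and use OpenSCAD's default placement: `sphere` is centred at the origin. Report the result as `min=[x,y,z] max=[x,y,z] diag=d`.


min=[-28.200,-18.800,-16.600] max=[19.800,29.200,31.400] diag=83.138

A = translate([-4.2, 5.2, 7.4]) sphere(r=17.1) → bbox [-21.3,-11.9,-9.7] .. [12.9,22.3,24.5]
B = sphere(r=6.9) → bbox [-6.9,-6.9,-6.9] .. [6.9,6.9,6.9]
lo = A.lo+B.lo = [-21.3-6.9, -11.9-6.9, -9.7-6.9] = [-28.200,-18.800,-16.600]
hi = A.hi+B.hi = [12.9+6.9, 22.3+6.9, 24.5+6.9] = [19.800,29.200,31.400]
diag = √(48²+48²+48²) = √6912 = 83.138


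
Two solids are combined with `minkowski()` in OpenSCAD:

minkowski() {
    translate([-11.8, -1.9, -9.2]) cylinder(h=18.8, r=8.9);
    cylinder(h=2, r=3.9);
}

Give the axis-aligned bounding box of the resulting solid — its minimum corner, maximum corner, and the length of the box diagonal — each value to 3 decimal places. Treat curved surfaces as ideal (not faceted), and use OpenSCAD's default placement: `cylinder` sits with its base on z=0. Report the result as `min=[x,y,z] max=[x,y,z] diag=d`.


min=[-24.600,-14.700,-9.200] max=[1.000,10.900,11.600] diag=41.754

A = translate([-11.8, -1.9, -9.2]) cylinder(h=18.8, r=8.9) → bbox [-20.7,-10.8,-9.2] .. [-2.9,7,9.6]
B = cylinder(h=2, r=3.9) → bbox [-3.9,-3.9,0] .. [3.9,3.9,2]
lo = A.lo+B.lo = [-20.7-3.9, -10.8-3.9, -9.2+0] = [-24.600,-14.700,-9.200]
hi = A.hi+B.hi = [-2.9+3.9, 7+3.9, 9.6+2] = [1.000,10.900,11.600]
diag = √(25.6²+25.6²+20.8²) = √1743.36 = 41.754


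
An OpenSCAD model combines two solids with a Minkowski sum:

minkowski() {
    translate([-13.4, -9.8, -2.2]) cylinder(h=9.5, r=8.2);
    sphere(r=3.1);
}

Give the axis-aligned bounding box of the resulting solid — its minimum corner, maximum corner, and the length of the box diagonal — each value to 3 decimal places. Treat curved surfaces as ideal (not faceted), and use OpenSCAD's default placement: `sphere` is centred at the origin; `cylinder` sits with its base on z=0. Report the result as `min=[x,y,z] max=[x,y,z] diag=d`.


A = translate([-13.4, -9.8, -2.2]) cylinder(h=9.5, r=8.2) → bbox [-21.6,-18,-2.2] .. [-5.2,-1.6,7.3]
B = sphere(r=3.1) → bbox [-3.1,-3.1,-3.1] .. [3.1,3.1,3.1]
lo = A.lo+B.lo = [-21.6-3.1, -18-3.1, -2.2-3.1] = [-24.700,-21.100,-5.300]
hi = A.hi+B.hi = [-5.2+3.1, -1.6+3.1, 7.3+3.1] = [-2.100,1.500,10.400]
diag = √(22.6²+22.6²+15.7²) = √1268.01 = 35.609

min=[-24.700,-21.100,-5.300] max=[-2.100,1.500,10.400] diag=35.609


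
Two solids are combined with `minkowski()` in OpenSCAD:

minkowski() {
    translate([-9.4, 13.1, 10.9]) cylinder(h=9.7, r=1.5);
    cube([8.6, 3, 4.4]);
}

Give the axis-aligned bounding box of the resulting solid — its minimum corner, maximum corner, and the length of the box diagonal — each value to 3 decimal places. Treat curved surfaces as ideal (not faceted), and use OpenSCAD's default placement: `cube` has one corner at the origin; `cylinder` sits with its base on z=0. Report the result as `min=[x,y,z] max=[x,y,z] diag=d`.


A = translate([-9.4, 13.1, 10.9]) cylinder(h=9.7, r=1.5) → bbox [-10.9,11.6,10.9] .. [-7.9,14.6,20.6]
B = cube([8.6, 3, 4.4]) → bbox [0,0,0] .. [8.6,3,4.4]
lo = A.lo+B.lo = [-10.9+0, 11.6+0, 10.9+0] = [-10.900,11.600,10.900]
hi = A.hi+B.hi = [-7.9+8.6, 14.6+3, 20.6+4.4] = [0.700,17.600,25.000]
diag = √(11.6²+6²+14.1²) = √369.37 = 19.219

min=[-10.900,11.600,10.900] max=[0.700,17.600,25.000] diag=19.219


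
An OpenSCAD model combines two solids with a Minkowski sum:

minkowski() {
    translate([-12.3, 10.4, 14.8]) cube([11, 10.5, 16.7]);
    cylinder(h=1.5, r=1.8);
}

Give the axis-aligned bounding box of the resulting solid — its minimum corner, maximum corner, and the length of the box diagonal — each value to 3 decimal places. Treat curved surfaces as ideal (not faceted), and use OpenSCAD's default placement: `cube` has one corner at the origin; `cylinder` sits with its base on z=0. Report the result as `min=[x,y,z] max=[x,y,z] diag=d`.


min=[-14.100,8.600,14.800] max=[0.500,22.700,33.000] diag=27.262

A = translate([-12.3, 10.4, 14.8]) cube([11, 10.5, 16.7]) → bbox [-12.3,10.4,14.8] .. [-1.3,20.9,31.5]
B = cylinder(h=1.5, r=1.8) → bbox [-1.8,-1.8,0] .. [1.8,1.8,1.5]
lo = A.lo+B.lo = [-12.3-1.8, 10.4-1.8, 14.8+0] = [-14.100,8.600,14.800]
hi = A.hi+B.hi = [-1.3+1.8, 20.9+1.8, 31.5+1.5] = [0.500,22.700,33.000]
diag = √(14.6²+14.1²+18.2²) = √743.21 = 27.262


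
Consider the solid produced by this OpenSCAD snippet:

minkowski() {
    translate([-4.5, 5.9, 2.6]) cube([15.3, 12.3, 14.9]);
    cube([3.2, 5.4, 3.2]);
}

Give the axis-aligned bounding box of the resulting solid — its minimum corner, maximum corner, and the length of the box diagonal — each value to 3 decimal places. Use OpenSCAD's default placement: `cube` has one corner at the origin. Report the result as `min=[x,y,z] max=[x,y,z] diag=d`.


min=[-4.500,5.900,2.600] max=[14.000,23.600,20.700] diag=31.355

A = translate([-4.5, 5.9, 2.6]) cube([15.3, 12.3, 14.9]) → bbox [-4.5,5.9,2.6] .. [10.8,18.2,17.5]
B = cube([3.2, 5.4, 3.2]) → bbox [0,0,0] .. [3.2,5.4,3.2]
lo = A.lo+B.lo = [-4.5+0, 5.9+0, 2.6+0] = [-4.500,5.900,2.600]
hi = A.hi+B.hi = [10.8+3.2, 18.2+5.4, 17.5+3.2] = [14.000,23.600,20.700]
diag = √(18.5²+17.7²+18.1²) = √983.15 = 31.355


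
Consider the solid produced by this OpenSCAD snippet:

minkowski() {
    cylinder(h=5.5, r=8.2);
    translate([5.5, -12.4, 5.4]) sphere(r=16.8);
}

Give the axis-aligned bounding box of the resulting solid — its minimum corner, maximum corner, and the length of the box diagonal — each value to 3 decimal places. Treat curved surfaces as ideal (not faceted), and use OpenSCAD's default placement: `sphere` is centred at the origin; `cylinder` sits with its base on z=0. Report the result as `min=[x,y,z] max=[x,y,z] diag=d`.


min=[-19.500,-37.400,-11.400] max=[30.500,12.600,27.700] diag=80.801

A = translate([5.5, -12.4, 5.4]) sphere(r=16.8) → bbox [-11.3,-29.2,-11.4] .. [22.3,4.4,22.2]
B = cylinder(h=5.5, r=8.2) → bbox [-8.2,-8.2,0] .. [8.2,8.2,5.5]
lo = A.lo+B.lo = [-11.3-8.2, -29.2-8.2, -11.4+0] = [-19.500,-37.400,-11.400]
hi = A.hi+B.hi = [22.3+8.2, 4.4+8.2, 22.2+5.5] = [30.500,12.600,27.700]
diag = √(50²+50²+39.1²) = √6528.81 = 80.801
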